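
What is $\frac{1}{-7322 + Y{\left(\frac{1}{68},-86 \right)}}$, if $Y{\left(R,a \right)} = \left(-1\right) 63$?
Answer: $- \frac{1}{7385} \approx -0.00013541$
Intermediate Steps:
$Y{\left(R,a \right)} = -63$
$\frac{1}{-7322 + Y{\left(\frac{1}{68},-86 \right)}} = \frac{1}{-7322 - 63} = \frac{1}{-7385} = - \frac{1}{7385}$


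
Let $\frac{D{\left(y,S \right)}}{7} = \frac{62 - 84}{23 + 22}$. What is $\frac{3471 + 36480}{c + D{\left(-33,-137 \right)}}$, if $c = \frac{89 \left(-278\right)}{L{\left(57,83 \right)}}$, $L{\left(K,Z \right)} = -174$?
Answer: $\frac{52136055}{181099} \approx 287.89$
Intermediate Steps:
$D{\left(y,S \right)} = - \frac{154}{45}$ ($D{\left(y,S \right)} = 7 \frac{62 - 84}{23 + 22} = 7 \left(- \frac{22}{45}\right) = - \frac{154}{45}$)
$c = \frac{12371}{87}$ ($c = \frac{89 \left(-278\right)}{-174} = \left(-24742\right) \left(- \frac{1}{174}\right) = \frac{12371}{87} \approx 142.2$)
$\frac{3471 + 36480}{c + D{\left(-33,-137 \right)}} = \frac{3471 + 36480}{\frac{12371}{87} - \frac{154}{45}} = \frac{39951}{\frac{181099}{1305}} = 39951 \cdot \frac{1305}{181099} = \frac{52136055}{181099}$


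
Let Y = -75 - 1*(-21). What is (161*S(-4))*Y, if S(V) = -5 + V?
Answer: 78246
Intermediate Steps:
Y = -54 (Y = -75 + 21 = -54)
(161*S(-4))*Y = (161*(-5 - 4))*(-54) = (161*(-9))*(-54) = -1449*(-54) = 78246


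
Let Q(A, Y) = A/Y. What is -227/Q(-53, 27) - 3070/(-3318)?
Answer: 10249366/87927 ≈ 116.57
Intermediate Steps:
-227/Q(-53, 27) - 3070/(-3318) = -227/((-53/27)) - 3070/(-3318) = -227/((-53*1/27)) - 3070*(-1/3318) = -227/(-53/27) + 1535/1659 = -227*(-27/53) + 1535/1659 = 6129/53 + 1535/1659 = 10249366/87927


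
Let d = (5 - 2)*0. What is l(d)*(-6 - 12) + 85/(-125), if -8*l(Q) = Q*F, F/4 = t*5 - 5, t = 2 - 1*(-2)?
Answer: -17/25 ≈ -0.68000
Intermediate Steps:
t = 4 (t = 2 + 2 = 4)
F = 60 (F = 4*(4*5 - 5) = 4*(20 - 5) = 4*15 = 60)
d = 0 (d = 3*0 = 0)
l(Q) = -15*Q/2 (l(Q) = -Q*60/8 = -15*Q/2)
l(d)*(-6 - 12) + 85/(-125) = (-15/2*0)*(-6 - 12) + 85/(-125) = 0*(-18) + 85*(-1/125) = 0 - 17/25 = -17/25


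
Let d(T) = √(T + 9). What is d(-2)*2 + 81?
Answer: 81 + 2*√7 ≈ 86.292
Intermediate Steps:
d(T) = √(9 + T)
d(-2)*2 + 81 = √(9 - 2)*2 + 81 = √7*2 + 81 = 2*√7 + 81 = 81 + 2*√7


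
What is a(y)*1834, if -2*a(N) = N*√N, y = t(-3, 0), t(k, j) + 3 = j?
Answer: 2751*I*√3 ≈ 4764.9*I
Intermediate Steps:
t(k, j) = -3 + j
y = -3 (y = -3 + 0 = -3)
a(N) = -N^(3/2)/2 (a(N) = -N*√N/2 = -N^(3/2)/2)
a(y)*1834 = -(-3)*I*√3/2*1834 = (3*I*√3/2)*1834 = 2751*I*√3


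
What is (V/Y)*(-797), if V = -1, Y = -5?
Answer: -797/5 ≈ -159.40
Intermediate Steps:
(V/Y)*(-797) = -1/(-5)*(-797) = -1*(-⅕)*(-797) = (⅕)*(-797) = -797/5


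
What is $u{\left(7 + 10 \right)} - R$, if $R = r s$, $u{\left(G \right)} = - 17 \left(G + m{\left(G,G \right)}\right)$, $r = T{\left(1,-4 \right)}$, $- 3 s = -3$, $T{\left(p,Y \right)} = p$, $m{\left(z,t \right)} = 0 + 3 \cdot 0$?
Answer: $-290$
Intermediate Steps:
$m{\left(z,t \right)} = 0$ ($m{\left(z,t \right)} = 0 + 0 = 0$)
$s = 1$ ($s = \left(- \frac{1}{3}\right) \left(-3\right) = 1$)
$r = 1$
$u{\left(G \right)} = - 17 G$ ($u{\left(G \right)} = - 17 \left(G + 0\right) = - 17 G$)
$R = 1$ ($R = 1 \cdot 1 = 1$)
$u{\left(7 + 10 \right)} - R = - 17 \left(7 + 10\right) - 1 = \left(-17\right) 17 - 1 = -289 - 1 = -290$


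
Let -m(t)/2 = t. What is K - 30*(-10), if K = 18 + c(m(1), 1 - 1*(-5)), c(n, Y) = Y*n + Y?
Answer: 312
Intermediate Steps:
m(t) = -2*t
c(n, Y) = Y + Y*n
K = 12 (K = 18 + (1 - 1*(-5))*(1 - 2*1) = 18 + (1 + 5)*(1 - 2) = 18 + 6*(-1) = 18 - 6 = 12)
K - 30*(-10) = 12 - 30*(-10) = 12 + 300 = 312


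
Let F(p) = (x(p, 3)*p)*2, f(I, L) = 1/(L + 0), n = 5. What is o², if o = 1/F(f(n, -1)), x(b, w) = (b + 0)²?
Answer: ¼ ≈ 0.25000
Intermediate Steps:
f(I, L) = 1/L
x(b, w) = b²
F(p) = 2*p³ (F(p) = (p²*p)*2 = p³*2 = 2*p³)
o = -½ (o = 1/(2*(1/(-1))³) = 1/(2*(-1)³) = 1/(2*(-1)) = 1/(-2) = -½ ≈ -0.50000)
o² = (-½)² = ¼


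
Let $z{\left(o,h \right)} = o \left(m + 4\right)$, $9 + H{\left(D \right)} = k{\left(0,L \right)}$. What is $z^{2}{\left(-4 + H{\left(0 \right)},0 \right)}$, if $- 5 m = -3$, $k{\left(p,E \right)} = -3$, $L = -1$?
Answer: $\frac{135424}{25} \approx 5417.0$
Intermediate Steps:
$H{\left(D \right)} = -12$ ($H{\left(D \right)} = -9 - 3 = -12$)
$m = \frac{3}{5}$ ($m = \left(- \frac{1}{5}\right) \left(-3\right) = \frac{3}{5} \approx 0.6$)
$z{\left(o,h \right)} = \frac{23 o}{5}$ ($z{\left(o,h \right)} = o \left(\frac{3}{5} + 4\right) = o \frac{23}{5} = \frac{23 o}{5}$)
$z^{2}{\left(-4 + H{\left(0 \right)},0 \right)} = \left(\frac{23 \left(-4 - 12\right)}{5}\right)^{2} = \left(\frac{23}{5} \left(-16\right)\right)^{2} = \left(- \frac{368}{5}\right)^{2} = \frac{135424}{25}$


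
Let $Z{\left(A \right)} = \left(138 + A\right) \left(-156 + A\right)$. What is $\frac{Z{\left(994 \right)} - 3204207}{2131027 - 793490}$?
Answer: $- \frac{2255591}{1337537} \approx -1.6864$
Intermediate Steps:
$Z{\left(A \right)} = \left(-156 + A\right) \left(138 + A\right)$
$\frac{Z{\left(994 \right)} - 3204207}{2131027 - 793490} = \frac{\left(-21528 + 994^{2} - 17892\right) - 3204207}{2131027 - 793490} = \frac{\left(-21528 + 988036 - 17892\right) - 3204207}{1337537} = \left(948616 - 3204207\right) \frac{1}{1337537} = \left(-2255591\right) \frac{1}{1337537} = - \frac{2255591}{1337537}$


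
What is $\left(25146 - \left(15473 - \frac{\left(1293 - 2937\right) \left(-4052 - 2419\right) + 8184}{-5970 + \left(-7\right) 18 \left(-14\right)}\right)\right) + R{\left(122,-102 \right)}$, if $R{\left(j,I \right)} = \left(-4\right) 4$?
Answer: $\frac{4995139}{701} \approx 7125.7$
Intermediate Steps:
$R{\left(j,I \right)} = -16$
$\left(25146 - \left(15473 - \frac{\left(1293 - 2937\right) \left(-4052 - 2419\right) + 8184}{-5970 + \left(-7\right) 18 \left(-14\right)}\right)\right) + R{\left(122,-102 \right)} = \left(25146 - \left(15473 - \frac{\left(1293 - 2937\right) \left(-4052 - 2419\right) + 8184}{-5970 + \left(-7\right) 18 \left(-14\right)}\right)\right) - 16 = \left(25146 - \left(15473 - \frac{\left(-1644\right) \left(-6471\right) + 8184}{-5970 - -1764}\right)\right) - 16 = \left(25146 - \left(15473 - \frac{10638324 + 8184}{-5970 + 1764}\right)\right) - 16 = \left(25146 - \left(15473 - \frac{10646508}{-4206}\right)\right) - 16 = \left(25146 + \left(-15473 + 10646508 \left(- \frac{1}{4206}\right)\right)\right) - 16 = \left(25146 - \frac{12620991}{701}\right) - 16 = \frac{5006355}{701} - 16 = \frac{4995139}{701}$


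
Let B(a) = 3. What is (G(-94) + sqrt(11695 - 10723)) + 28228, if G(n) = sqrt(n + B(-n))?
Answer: 28228 + 18*sqrt(3) + I*sqrt(91) ≈ 28259.0 + 9.5394*I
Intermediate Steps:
G(n) = sqrt(3 + n) (G(n) = sqrt(n + 3) = sqrt(3 + n))
(G(-94) + sqrt(11695 - 10723)) + 28228 = (sqrt(3 - 94) + sqrt(11695 - 10723)) + 28228 = (sqrt(-91) + sqrt(972)) + 28228 = (I*sqrt(91) + 18*sqrt(3)) + 28228 = (18*sqrt(3) + I*sqrt(91)) + 28228 = 28228 + 18*sqrt(3) + I*sqrt(91)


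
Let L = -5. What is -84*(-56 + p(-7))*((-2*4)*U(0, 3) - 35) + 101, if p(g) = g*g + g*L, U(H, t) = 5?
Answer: 176501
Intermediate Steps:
p(g) = g² - 5*g (p(g) = g*g + g*(-5) = g² - 5*g)
-84*(-56 + p(-7))*((-2*4)*U(0, 3) - 35) + 101 = -84*(-56 - 7*(-5 - 7))*(-2*4*5 - 35) + 101 = -84*(-56 - 7*(-12))*(-8*5 - 35) + 101 = -84*(-56 + 84)*(-40 - 35) + 101 = -2352*(-75) + 101 = -84*(-2100) + 101 = 176400 + 101 = 176501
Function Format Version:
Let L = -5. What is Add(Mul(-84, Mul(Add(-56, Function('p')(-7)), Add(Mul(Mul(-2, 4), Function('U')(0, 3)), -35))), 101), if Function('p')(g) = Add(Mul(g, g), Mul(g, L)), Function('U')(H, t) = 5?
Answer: 176501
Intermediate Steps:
Function('p')(g) = Add(Pow(g, 2), Mul(-5, g)) (Function('p')(g) = Add(Mul(g, g), Mul(g, -5)) = Add(Pow(g, 2), Mul(-5, g)))
Add(Mul(-84, Mul(Add(-56, Function('p')(-7)), Add(Mul(Mul(-2, 4), Function('U')(0, 3)), -35))), 101) = Add(Mul(-84, Mul(Add(-56, Mul(-7, Add(-5, -7))), Add(Mul(Mul(-2, 4), 5), -35))), 101) = Add(Mul(-84, Mul(Add(-56, Mul(-7, -12)), Add(Mul(-8, 5), -35))), 101) = Add(Mul(-84, Mul(Add(-56, 84), Add(-40, -35))), 101) = Add(Mul(-84, Mul(28, -75)), 101) = Add(Mul(-84, -2100), 101) = Add(176400, 101) = 176501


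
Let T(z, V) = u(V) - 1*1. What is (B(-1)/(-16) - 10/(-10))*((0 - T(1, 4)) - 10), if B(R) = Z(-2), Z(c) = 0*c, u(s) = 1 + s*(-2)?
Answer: -2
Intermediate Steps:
u(s) = 1 - 2*s
Z(c) = 0
T(z, V) = -2*V (T(z, V) = (1 - 2*V) - 1*1 = (1 - 2*V) - 1 = -2*V)
B(R) = 0
(B(-1)/(-16) - 10/(-10))*((0 - T(1, 4)) - 10) = (0/(-16) - 10/(-10))*((0 - (-2)*4) - 10) = (0*(-1/16) - 10*(-⅒))*((0 - 1*(-8)) - 10) = (0 + 1)*((0 + 8) - 10) = 1*(8 - 10) = 1*(-2) = -2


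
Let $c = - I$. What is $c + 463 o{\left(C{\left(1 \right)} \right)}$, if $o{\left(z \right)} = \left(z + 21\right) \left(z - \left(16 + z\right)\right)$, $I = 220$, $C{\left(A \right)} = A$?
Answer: $-163196$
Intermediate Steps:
$o{\left(z \right)} = -336 - 16 z$ ($o{\left(z \right)} = \left(21 + z\right) \left(-16\right) = -336 - 16 z$)
$c = -220$ ($c = \left(-1\right) 220 = -220$)
$c + 463 o{\left(C{\left(1 \right)} \right)} = -220 + 463 \left(-336 - 16\right) = -220 + 463 \left(-352\right) = -220 - 162976 = -163196$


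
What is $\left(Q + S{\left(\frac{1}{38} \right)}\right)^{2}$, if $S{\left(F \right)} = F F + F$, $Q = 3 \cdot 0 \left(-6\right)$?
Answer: $\frac{1521}{2085136} \approx 0.00072945$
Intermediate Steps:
$Q = 0$ ($Q = 0 \left(-6\right) = 0$)
$S{\left(F \right)} = F + F^{2}$ ($S{\left(F \right)} = F^{2} + F = F + F^{2}$)
$\left(Q + S{\left(\frac{1}{38} \right)}\right)^{2} = \left(0 + \frac{1 + \frac{1}{38}}{38}\right)^{2} = \left(0 + \frac{1}{38} \cdot \frac{39}{38}\right)^{2} = \left(0 + \frac{39}{1444}\right)^{2} = \left(\frac{39}{1444}\right)^{2} = \frac{1521}{2085136}$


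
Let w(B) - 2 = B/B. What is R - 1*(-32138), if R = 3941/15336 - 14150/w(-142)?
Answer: 420537509/15336 ≈ 27422.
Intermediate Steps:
w(B) = 3 (w(B) = 2 + B/B = 2 + 1 = 3)
R = -72330859/15336 (R = 3941/15336 - 14150/3 = -72330859/15336 ≈ -4716.4)
R - 1*(-32138) = -72330859/15336 - 1*(-32138) = -72330859/15336 + 32138 = 420537509/15336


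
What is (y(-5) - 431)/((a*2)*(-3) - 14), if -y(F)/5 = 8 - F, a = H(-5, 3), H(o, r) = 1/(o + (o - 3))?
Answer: 403/11 ≈ 36.636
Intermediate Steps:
H(o, r) = 1/(-3 + 2*o) (H(o, r) = 1/(o + (-3 + o)) = 1/(-3 + 2*o))
a = -1/13 (a = 1/(-3 + 2*(-5)) = 1/(-3 - 10) = 1/(-13) = -1/13 ≈ -0.076923)
y(F) = -40 + 5*F (y(F) = -5*(8 - F) = -40 + 5*F)
(y(-5) - 431)/((a*2)*(-3) - 14) = ((-40 + 5*(-5)) - 431)/(-1/13*2*(-3) - 14) = ((-40 - 25) - 431)/(-2/13*(-3) - 14) = (-65 - 431)/(6/13 - 14) = -496/(-176/13) = -496*(-13/176) = 403/11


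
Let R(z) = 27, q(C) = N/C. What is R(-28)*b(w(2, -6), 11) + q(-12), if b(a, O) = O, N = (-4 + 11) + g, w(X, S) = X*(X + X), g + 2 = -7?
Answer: 1783/6 ≈ 297.17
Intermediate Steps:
g = -9 (g = -2 - 7 = -9)
w(X, S) = 2*X² (w(X, S) = X*(2*X) = 2*X²)
N = -2 (N = (-4 + 11) - 9 = 7 - 9 = -2)
q(C) = -2/C
R(-28)*b(w(2, -6), 11) + q(-12) = 27*11 - 2/(-12) = 297 - 2*(-1/12) = 297 + ⅙ = 1783/6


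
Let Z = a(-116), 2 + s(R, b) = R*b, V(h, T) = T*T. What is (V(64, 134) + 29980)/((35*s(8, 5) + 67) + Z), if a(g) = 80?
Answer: 6848/211 ≈ 32.455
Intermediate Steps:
V(h, T) = T²
s(R, b) = -2 + R*b
Z = 80
(V(64, 134) + 29980)/((35*s(8, 5) + 67) + Z) = (134² + 29980)/((35*(-2 + 8*5) + 67) + 80) = (17956 + 29980)/((35*(-2 + 40) + 67) + 80) = 47936/((35*38 + 67) + 80) = 47936/((1330 + 67) + 80) = 47936/(1397 + 80) = 47936/1477 = 47936*(1/1477) = 6848/211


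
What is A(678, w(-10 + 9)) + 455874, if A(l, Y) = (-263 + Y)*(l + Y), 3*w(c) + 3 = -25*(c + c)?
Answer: 2558764/9 ≈ 2.8431e+5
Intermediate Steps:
w(c) = -1 - 50*c/3 (w(c) = -1 + (-25*(c + c))/3 = -1 + (-50*c)/3 = -1 - 50*c/3)
A(l, Y) = (-263 + Y)*(Y + l)
A(678, w(-10 + 9)) + 455874 = ((-1 - 50*(-10 + 9)/3)**2 - 263*(-1 - 50*(-10 + 9)/3) - 263*678 + (-1 - 50*(-10 + 9)/3)*678) + 455874 = ((-1 - 50/3*(-1))**2 - 263*(-1 - 50/3*(-1)) - 178314 + (-1 - 50/3*(-1))*678) + 455874 = ((-1 + 50/3)**2 - 263*(-1 + 50/3) - 178314 + (-1 + 50/3)*678) + 455874 = ((47/3)**2 - 263*47/3 - 178314 + (47/3)*678) + 455874 = (2209/9 - 12361/3 - 178314 + 10622) + 455874 = -1544102/9 + 455874 = 2558764/9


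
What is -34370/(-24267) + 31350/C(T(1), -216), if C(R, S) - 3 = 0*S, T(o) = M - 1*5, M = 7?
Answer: 253624520/24267 ≈ 10451.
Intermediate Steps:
T(o) = 2 (T(o) = 7 - 1*5 = 7 - 5 = 2)
C(R, S) = 3 (C(R, S) = 3 + 0*S = 3 + 0 = 3)
-34370/(-24267) + 31350/C(T(1), -216) = -34370/(-24267) + 31350/3 = -34370*(-1/24267) + 31350*(⅓) = 34370/24267 + 10450 = 253624520/24267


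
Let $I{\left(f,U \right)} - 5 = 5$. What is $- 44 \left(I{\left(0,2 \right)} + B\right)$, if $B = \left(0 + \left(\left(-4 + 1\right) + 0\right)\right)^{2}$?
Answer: $-836$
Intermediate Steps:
$I{\left(f,U \right)} = 10$ ($I{\left(f,U \right)} = 5 + 5 = 10$)
$B = 9$ ($B = \left(0 + \left(-3 + 0\right)\right)^{2} = \left(0 - 3\right)^{2} = \left(-3\right)^{2} = 9$)
$- 44 \left(I{\left(0,2 \right)} + B\right) = - 44 \left(10 + 9\right) = \left(-44\right) 19 = -836$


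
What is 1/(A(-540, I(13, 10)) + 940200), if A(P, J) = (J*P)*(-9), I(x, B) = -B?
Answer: 1/891600 ≈ 1.1216e-6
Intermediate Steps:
A(P, J) = -9*J*P
1/(A(-540, I(13, 10)) + 940200) = 1/(-9*(-1*10)*(-540) + 940200) = 1/(-9*(-10)*(-540) + 940200) = 1/(-48600 + 940200) = 1/891600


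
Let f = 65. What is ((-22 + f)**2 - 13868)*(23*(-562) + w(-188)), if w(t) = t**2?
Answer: -269441942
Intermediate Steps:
((-22 + f)**2 - 13868)*(23*(-562) + w(-188)) = ((-22 + 65)**2 - 13868)*(23*(-562) + (-188)**2) = (43**2 - 13868)*(-12926 + 35344) = (1849 - 13868)*22418 = -12019*22418 = -269441942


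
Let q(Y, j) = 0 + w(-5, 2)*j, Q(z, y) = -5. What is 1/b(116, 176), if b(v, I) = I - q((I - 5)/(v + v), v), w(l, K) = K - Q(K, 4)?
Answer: -1/636 ≈ -0.0015723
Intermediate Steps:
w(l, K) = 5 + K (w(l, K) = K - 1*(-5) = K + 5 = 5 + K)
q(Y, j) = 7*j (q(Y, j) = 0 + (5 + 2)*j = 0 + 7*j = 7*j)
b(v, I) = I - 7*v
1/b(116, 176) = 1/(176 - 7*116) = 1/(176 - 812) = 1/(-636) = -1/636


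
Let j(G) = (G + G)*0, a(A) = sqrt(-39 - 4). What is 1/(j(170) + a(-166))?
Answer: -I*sqrt(43)/43 ≈ -0.1525*I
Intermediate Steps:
a(A) = I*sqrt(43) (a(A) = sqrt(-43) = I*sqrt(43))
j(G) = 0 (j(G) = (2*G)*0 = 0)
1/(j(170) + a(-166)) = 1/(0 + I*sqrt(43)) = 1/(I*sqrt(43)) = -I*sqrt(43)/43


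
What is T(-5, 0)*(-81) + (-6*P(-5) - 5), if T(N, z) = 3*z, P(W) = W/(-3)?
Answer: -15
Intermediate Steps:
P(W) = -W/3 (P(W) = W*(-1/3) = -W/3)
T(-5, 0)*(-81) + (-6*P(-5) - 5) = (3*0)*(-81) + (-(-2)*(-5) - 5) = 0*(-81) + (-6*5/3 - 5) = 0 + (-10 - 5) = 0 - 15 = -15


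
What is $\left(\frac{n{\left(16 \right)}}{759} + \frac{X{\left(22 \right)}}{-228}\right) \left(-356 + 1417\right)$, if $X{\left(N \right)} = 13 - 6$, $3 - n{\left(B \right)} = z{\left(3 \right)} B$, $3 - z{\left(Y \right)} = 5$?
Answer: $\frac{943229}{57684} \approx 16.352$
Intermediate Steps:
$z{\left(Y \right)} = -2$ ($z{\left(Y \right)} = 3 - 5 = -2$)
$n{\left(B \right)} = 3 + 2 B$ ($n{\left(B \right)} = 3 - - 2 B = 3 + 2 B$)
$X{\left(N \right)} = 7$
$\left(\frac{n{\left(16 \right)}}{759} + \frac{X{\left(22 \right)}}{-228}\right) \left(-356 + 1417\right) = \left(\frac{3 + 2 \cdot 16}{759} + \frac{7}{-228}\right) \left(-356 + 1417\right) = \left(\left(3 + 32\right) \frac{1}{759} + 7 \left(- \frac{1}{228}\right)\right) 1061 = \left(35 \cdot \frac{1}{759} - \frac{7}{228}\right) 1061 = \left(\frac{35}{759} - \frac{7}{228}\right) 1061 = \frac{889}{57684} \cdot 1061 = \frac{943229}{57684}$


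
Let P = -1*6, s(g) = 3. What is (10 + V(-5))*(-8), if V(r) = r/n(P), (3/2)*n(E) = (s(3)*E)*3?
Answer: -730/9 ≈ -81.111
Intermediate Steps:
P = -6
n(E) = 6*E (n(E) = 2*((3*E)*3)/3 = 2*(9*E)/3 = 6*E)
V(r) = -r/36 (V(r) = r/((6*(-6))) = r/(-36) = r*(-1/36) = -r/36)
(10 + V(-5))*(-8) = (10 - 1/36*(-5))*(-8) = (10 + 5/36)*(-8) = (365/36)*(-8) = -730/9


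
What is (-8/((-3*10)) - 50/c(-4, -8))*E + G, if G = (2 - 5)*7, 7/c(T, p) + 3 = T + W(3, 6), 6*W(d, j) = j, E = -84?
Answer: -18217/5 ≈ -3643.4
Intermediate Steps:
W(d, j) = j/6
c(T, p) = 7/(-2 + T) (c(T, p) = 7/(-3 + (T + (⅙)*6)) = 7/(-3 + (T + 1)) = 7/(-3 + (1 + T)) = 7/(-2 + T))
G = -21 (G = -3*7 = -21)
(-8/((-3*10)) - 50/c(-4, -8))*E + G = (-8/((-3*10)) - 50/(7/(-2 - 4)))*(-84) - 21 = (-8/(-30) - 50/(7/(-6)))*(-84) - 21 = (-8*(-1/30) - 50/(7*(-⅙)))*(-84) - 21 = (4/15 - 50/(-7/6))*(-84) - 21 = (4/15 - 50*(-6/7))*(-84) - 21 = (4/15 + 300/7)*(-84) - 21 = (4528/105)*(-84) - 21 = -18112/5 - 21 = -18217/5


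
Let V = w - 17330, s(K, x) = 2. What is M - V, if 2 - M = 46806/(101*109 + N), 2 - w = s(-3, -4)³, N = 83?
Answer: 96133145/5546 ≈ 17334.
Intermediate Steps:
w = -6 (w = 2 - 1*2³ = 2 - 1*8 = 2 - 8 = -6)
V = -17336 (V = -6 - 17330 = -17336)
M = -12311/5546 (M = 2 - 46806/(101*109 + 83) = 2 - 46806/(11009 + 83) = 2 - 46806/11092 = 2 - 1*23403/5546 = 2 - 23403/5546 = -12311/5546 ≈ -2.2198)
M - V = -12311/5546 - 1*(-17336) = -12311/5546 + 17336 = 96133145/5546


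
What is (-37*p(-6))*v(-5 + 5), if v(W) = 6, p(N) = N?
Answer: 1332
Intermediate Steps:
(-37*p(-6))*v(-5 + 5) = -37*(-6)*6 = 222*6 = 1332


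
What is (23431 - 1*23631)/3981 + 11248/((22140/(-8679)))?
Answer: -10795421932/2448315 ≈ -4409.3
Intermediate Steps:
(23431 - 1*23631)/3981 + 11248/((22140/(-8679))) = (23431 - 23631)*(1/3981) + 11248/((22140*(-1/8679))) = -200*1/3981 + 11248/(-7380/2893) = -200/3981 + 11248*(-2893/7380) = -200/3981 - 8135116/1845 = -10795421932/2448315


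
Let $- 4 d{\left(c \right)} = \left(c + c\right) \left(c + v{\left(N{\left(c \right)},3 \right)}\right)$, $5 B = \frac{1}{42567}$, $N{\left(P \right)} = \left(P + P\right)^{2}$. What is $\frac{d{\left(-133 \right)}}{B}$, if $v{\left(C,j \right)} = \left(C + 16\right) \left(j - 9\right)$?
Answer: $- \frac{12023846217075}{2} \approx -6.0119 \cdot 10^{12}$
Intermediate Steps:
$N{\left(P \right)} = 4 P^{2}$ ($N{\left(P \right)} = \left(2 P\right)^{2} = 4 P^{2}$)
$B = \frac{1}{212835}$ ($B = \frac{1}{5 \cdot 42567} = \frac{1}{5} \cdot \frac{1}{42567} = \frac{1}{212835} \approx 4.6985 \cdot 10^{-6}$)
$v{\left(C,j \right)} = \left(-9 + j\right) \left(16 + C\right)$ ($v{\left(C,j \right)} = \left(16 + C\right) \left(-9 + j\right) = \left(-9 + j\right) \left(16 + C\right)$)
$d{\left(c \right)} = - \frac{c \left(-96 + c - 24 c^{2}\right)}{2}$ ($d{\left(c \right)} = - \frac{\left(c + c\right) \left(c + \left(-144 - 9 \cdot 4 c^{2} + 16 \cdot 3 + 4 c^{2} \cdot 3\right)\right)}{4} = - \frac{2 c \left(c + \left(-144 - 36 c^{2} + 48 + 12 c^{2}\right)\right)}{4} = - \frac{2 c \left(c - \left(96 + 24 c^{2}\right)\right)}{4} = - \frac{2 c \left(-96 + c - 24 c^{2}\right)}{4} = - \frac{c \left(-96 + c - 24 c^{2}\right)}{2}$)
$\frac{d{\left(-133 \right)}}{B} = \frac{1}{2} \left(-133\right) \left(96 - -133 + 24 \left(-133\right)^{2}\right) \frac{1}{\frac{1}{212835}} = \frac{1}{2} \left(-133\right) \left(96 + 133 + 24 \cdot 17689\right) 212835 = \frac{1}{2} \left(-133\right) \left(96 + 133 + 424536\right) 212835 = \frac{1}{2} \left(-133\right) 424765 \cdot 212835 = \left(- \frac{56493745}{2}\right) 212835 = - \frac{12023846217075}{2}$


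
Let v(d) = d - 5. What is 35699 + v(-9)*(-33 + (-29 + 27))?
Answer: 36189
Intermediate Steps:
v(d) = -5 + d
35699 + v(-9)*(-33 + (-29 + 27)) = 35699 + (-5 - 9)*(-33 + (-29 + 27)) = 35699 - 14*(-33 - 2) = 35699 - 14*(-35) = 35699 + 490 = 36189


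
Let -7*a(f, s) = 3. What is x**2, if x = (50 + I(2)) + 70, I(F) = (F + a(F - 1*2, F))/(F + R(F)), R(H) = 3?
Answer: 17732521/1225 ≈ 14476.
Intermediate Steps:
a(f, s) = -3/7 (a(f, s) = -1/7*3 = -3/7)
I(F) = (-3/7 + F)/(3 + F) (I(F) = (F - 3/7)/(F + 3) = (-3/7 + F)/(3 + F))
x = 4211/35 (x = (50 + (-3/7 + 2)/(3 + 2)) + 70 = (50 + (11/7)/5) + 70 = (50 + (1/5)*(11/7)) + 70 = (50 + 11/35) + 70 = 1761/35 + 70 = 4211/35 ≈ 120.31)
x**2 = (4211/35)**2 = 17732521/1225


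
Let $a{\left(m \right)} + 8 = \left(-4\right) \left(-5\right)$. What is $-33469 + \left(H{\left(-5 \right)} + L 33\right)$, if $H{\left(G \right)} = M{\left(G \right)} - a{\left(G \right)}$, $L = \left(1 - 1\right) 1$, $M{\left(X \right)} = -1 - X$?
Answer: $-33477$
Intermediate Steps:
$a{\left(m \right)} = 12$ ($a{\left(m \right)} = -8 - -20 = -8 + 20 = 12$)
$L = 0$ ($L = 0 \cdot 1 = 0$)
$H{\left(G \right)} = -13 - G$ ($H{\left(G \right)} = \left(-1 - G\right) - 12 = -13 - G$)
$-33469 + \left(H{\left(-5 \right)} + L 33\right) = -33469 + \left(\left(-13 - -5\right) + 0 \cdot 33\right) = -33469 + \left(\left(-13 + 5\right) + 0\right) = -33469 + \left(-8 + 0\right) = -33469 - 8 = -33477$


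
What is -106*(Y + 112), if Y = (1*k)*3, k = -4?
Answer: -10600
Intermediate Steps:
Y = -12 (Y = (1*(-4))*3 = -4*3 = -12)
-106*(Y + 112) = -106*(-12 + 112) = -106*100 = -10600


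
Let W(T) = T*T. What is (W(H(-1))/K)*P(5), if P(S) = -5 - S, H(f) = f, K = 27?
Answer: -10/27 ≈ -0.37037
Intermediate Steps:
W(T) = T**2
(W(H(-1))/K)*P(5) = ((-1)**2/27)*(-5 - 1*5) = (1*(1/27))*(-5 - 5) = (1/27)*(-10) = -10/27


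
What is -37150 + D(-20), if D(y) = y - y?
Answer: -37150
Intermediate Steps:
D(y) = 0
-37150 + D(-20) = -37150 + 0 = -37150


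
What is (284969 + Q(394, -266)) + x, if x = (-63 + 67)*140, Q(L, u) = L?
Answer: 285923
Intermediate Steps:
x = 560 (x = 4*140 = 560)
(284969 + Q(394, -266)) + x = (284969 + 394) + 560 = 285363 + 560 = 285923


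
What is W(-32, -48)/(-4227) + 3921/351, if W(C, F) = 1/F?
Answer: 29465021/2637648 ≈ 11.171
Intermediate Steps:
W(-32, -48)/(-4227) + 3921/351 = 1/(-48*(-4227)) + 3921/351 = -1/48*(-1/4227) + 3921*(1/351) = 1/202896 + 1307/117 = 29465021/2637648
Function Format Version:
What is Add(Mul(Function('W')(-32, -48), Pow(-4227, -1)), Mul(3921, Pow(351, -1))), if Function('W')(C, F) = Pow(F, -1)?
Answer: Rational(29465021, 2637648) ≈ 11.171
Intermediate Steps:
Add(Mul(Function('W')(-32, -48), Pow(-4227, -1)), Mul(3921, Pow(351, -1))) = Add(Mul(Pow(-48, -1), Pow(-4227, -1)), Mul(3921, Pow(351, -1))) = Add(Mul(Rational(-1, 48), Rational(-1, 4227)), Mul(3921, Rational(1, 351))) = Add(Rational(1, 202896), Rational(1307, 117)) = Rational(29465021, 2637648)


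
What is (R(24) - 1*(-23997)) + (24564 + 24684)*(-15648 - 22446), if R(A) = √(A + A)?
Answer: -1876029315 + 4*√3 ≈ -1.8760e+9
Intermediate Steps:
R(A) = √2*√A (R(A) = √(2*A) = √2*√A)
(R(24) - 1*(-23997)) + (24564 + 24684)*(-15648 - 22446) = (√2*√24 - 1*(-23997)) + (24564 + 24684)*(-15648 - 22446) = (√2*(2*√6) + 23997) + 49248*(-38094) = (4*√3 + 23997) - 1876053312 = (23997 + 4*√3) - 1876053312 = -1876029315 + 4*√3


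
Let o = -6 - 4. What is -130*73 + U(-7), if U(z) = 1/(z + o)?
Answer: -161331/17 ≈ -9490.1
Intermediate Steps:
o = -10
U(z) = 1/(-10 + z) (U(z) = 1/(z - 10) = 1/(-10 + z))
-130*73 + U(-7) = -130*73 + 1/(-10 - 7) = -9490 + 1/(-17) = -9490 - 1/17 = -161331/17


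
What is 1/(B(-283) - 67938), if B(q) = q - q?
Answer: -1/67938 ≈ -1.4719e-5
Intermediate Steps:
B(q) = 0
1/(B(-283) - 67938) = 1/(0 - 67938) = 1/(-67938) = -1/67938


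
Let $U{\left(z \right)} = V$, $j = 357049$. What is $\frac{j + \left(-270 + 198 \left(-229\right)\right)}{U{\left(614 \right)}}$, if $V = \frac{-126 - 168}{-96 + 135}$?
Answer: $- \frac{578383}{14} \approx -41313.0$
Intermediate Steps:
$V = - \frac{98}{13}$ ($V = - \frac{294}{39} = \left(-294\right) \frac{1}{39} = - \frac{98}{13} \approx -7.5385$)
$U{\left(z \right)} = - \frac{98}{13}$
$\frac{j + \left(-270 + 198 \left(-229\right)\right)}{U{\left(614 \right)}} = \frac{357049 + \left(-270 + 198 \left(-229\right)\right)}{- \frac{98}{13}} = \left(357049 - 45612\right) \left(- \frac{13}{98}\right) = 311437 \left(- \frac{13}{98}\right) = - \frac{578383}{14}$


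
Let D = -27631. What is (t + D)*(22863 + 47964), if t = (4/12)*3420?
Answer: -1876278057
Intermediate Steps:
t = 1140 (t = (4*(1/12))*3420 = (⅓)*3420 = 1140)
(t + D)*(22863 + 47964) = (1140 - 27631)*(22863 + 47964) = -26491*70827 = -1876278057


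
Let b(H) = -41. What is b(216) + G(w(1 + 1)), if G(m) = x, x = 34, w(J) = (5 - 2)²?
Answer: -7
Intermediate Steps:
w(J) = 9 (w(J) = 3² = 9)
G(m) = 34
b(216) + G(w(1 + 1)) = -41 + 34 = -7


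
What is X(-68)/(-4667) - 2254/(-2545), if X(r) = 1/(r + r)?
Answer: 1430643393/1615342040 ≈ 0.88566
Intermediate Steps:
X(r) = 1/(2*r)
X(-68)/(-4667) - 2254/(-2545) = ((½)/(-68))/(-4667) - 2254/(-2545) = ((½)*(-1/68))*(-1/4667) - 2254*(-1/2545) = -1/136*(-1/4667) + 2254/2545 = 1/634712 + 2254/2545 = 1430643393/1615342040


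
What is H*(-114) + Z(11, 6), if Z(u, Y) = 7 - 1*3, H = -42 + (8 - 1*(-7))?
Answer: 3082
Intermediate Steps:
H = -27 (H = -42 + (8 + 7) = -42 + 15 = -27)
Z(u, Y) = 4 (Z(u, Y) = 7 - 3 = 4)
H*(-114) + Z(11, 6) = -27*(-114) + 4 = 3078 + 4 = 3082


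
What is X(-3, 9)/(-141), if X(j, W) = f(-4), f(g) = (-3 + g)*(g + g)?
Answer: -56/141 ≈ -0.39716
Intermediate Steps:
f(g) = 2*g*(-3 + g) (f(g) = (-3 + g)*(2*g) = 2*g*(-3 + g))
X(j, W) = 56 (X(j, W) = 2*(-4)*(-3 - 4) = 2*(-4)*(-7) = 56)
X(-3, 9)/(-141) = 56/(-141) = 56*(-1/141) = -56/141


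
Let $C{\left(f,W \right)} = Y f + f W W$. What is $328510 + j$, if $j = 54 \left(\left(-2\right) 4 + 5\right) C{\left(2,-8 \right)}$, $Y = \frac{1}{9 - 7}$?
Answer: $307612$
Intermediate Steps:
$Y = \frac{1}{2} \approx 0.5$
$C{\left(f,W \right)} = \frac{f}{2} + f W^{2}$ ($C{\left(f,W \right)} = \frac{f}{2} + f W W = \frac{f}{2} + W f W = \frac{f}{2} + f W^{2}$)
$j = -20898$ ($j = 54 \left(\left(-2\right) 4 + 5\right) 2 \left(\frac{1}{2} + \left(-8\right)^{2}\right) = 54 \left(-8 + 5\right) 2 \left(\frac{1}{2} + 64\right) = 54 \left(-3\right) 2 \cdot \frac{129}{2} = \left(-162\right) 129 = -20898$)
$328510 + j = 328510 - 20898 = 307612$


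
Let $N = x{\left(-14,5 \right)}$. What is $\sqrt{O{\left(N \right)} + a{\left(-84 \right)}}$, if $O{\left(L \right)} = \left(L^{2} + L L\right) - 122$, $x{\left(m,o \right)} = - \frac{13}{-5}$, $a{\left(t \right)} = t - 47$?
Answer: $\frac{i \sqrt{5987}}{5} \approx 15.475 i$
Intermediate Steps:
$a{\left(t \right)} = -47 + t$
$x{\left(m,o \right)} = \frac{13}{5}$ ($x{\left(m,o \right)} = \left(-13\right) \left(- \frac{1}{5}\right) = \frac{13}{5}$)
$N = \frac{13}{5} \approx 2.6$
$O{\left(L \right)} = -122 + 2 L^{2}$ ($O{\left(L \right)} = \left(L^{2} + L^{2}\right) - 122 = 2 L^{2} - 122 = -122 + 2 L^{2}$)
$\sqrt{O{\left(N \right)} + a{\left(-84 \right)}} = \sqrt{\left(-122 + 2 \left(\frac{13}{5}\right)^{2}\right) - 131} = \sqrt{\left(-122 + 2 \cdot \frac{169}{25}\right) - 131} = \sqrt{\left(-122 + \frac{338}{25}\right) - 131} = \sqrt{- \frac{2712}{25} - 131} = \sqrt{- \frac{5987}{25}} = \frac{i \sqrt{5987}}{5}$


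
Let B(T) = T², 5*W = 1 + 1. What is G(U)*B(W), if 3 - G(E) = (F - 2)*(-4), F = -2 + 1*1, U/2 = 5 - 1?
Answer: -36/25 ≈ -1.4400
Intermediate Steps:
U = 8 (U = 2*(5 - 1) = 2*4 = 8)
W = ⅖ (W = (1 + 1)/5 = (⅕)*2 = ⅖ ≈ 0.40000)
F = -1 (F = -2 + 1 = -1)
G(E) = -9 (G(E) = 3 - (-1 - 2)*(-4) = 3 - (-3)*(-4) = 3 - 1*12 = 3 - 12 = -9)
G(U)*B(W) = -9*(⅖)² = -9*4/25 = -36/25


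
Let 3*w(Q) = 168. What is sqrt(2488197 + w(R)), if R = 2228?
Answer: sqrt(2488253) ≈ 1577.4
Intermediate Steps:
w(Q) = 56 (w(Q) = (1/3)*168 = 56)
sqrt(2488197 + w(R)) = sqrt(2488197 + 56) = sqrt(2488253)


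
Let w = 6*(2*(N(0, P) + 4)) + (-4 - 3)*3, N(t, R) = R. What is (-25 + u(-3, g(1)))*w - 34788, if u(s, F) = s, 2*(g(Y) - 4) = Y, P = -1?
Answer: -35208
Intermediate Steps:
g(Y) = 4 + Y/2
w = 15 (w = 6*(2*(-1 + 4)) + (-4 - 3)*3 = 6*(2*3) - 7*3 = 6*6 - 21 = 36 - 21 = 15)
(-25 + u(-3, g(1)))*w - 34788 = (-25 - 3)*15 - 34788 = -28*15 - 34788 = -420 - 34788 = -35208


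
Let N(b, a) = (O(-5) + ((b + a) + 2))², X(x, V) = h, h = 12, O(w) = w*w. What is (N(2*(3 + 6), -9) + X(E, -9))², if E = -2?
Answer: 1710864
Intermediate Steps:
O(w) = w²
X(x, V) = 12
N(b, a) = (27 + a + b)² (N(b, a) = ((-5)² + ((b + a) + 2))² = (25 + ((a + b) + 2))² = (25 + (2 + a + b))² = (27 + a + b)²)
(N(2*(3 + 6), -9) + X(E, -9))² = ((27 - 9 + 2*(3 + 6))² + 12)² = ((27 - 9 + 2*9)² + 12)² = ((27 - 9 + 18)² + 12)² = (36² + 12)² = (1296 + 12)² = 1308² = 1710864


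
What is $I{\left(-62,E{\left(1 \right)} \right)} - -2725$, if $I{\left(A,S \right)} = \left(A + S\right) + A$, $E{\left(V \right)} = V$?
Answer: $2602$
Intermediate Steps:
$I{\left(A,S \right)} = S + 2 A$
$I{\left(-62,E{\left(1 \right)} \right)} - -2725 = \left(1 + 2 \left(-62\right)\right) - -2725 = \left(1 - 124\right) + 2725 = -123 + 2725 = 2602$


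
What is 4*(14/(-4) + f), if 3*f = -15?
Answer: -34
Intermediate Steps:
f = -5 (f = (⅓)*(-15) = -5)
4*(14/(-4) + f) = 4*(14/(-4) - 5) = 4*(14*(-¼) - 5) = 4*(-7/2 - 5) = 4*(-17/2) = -34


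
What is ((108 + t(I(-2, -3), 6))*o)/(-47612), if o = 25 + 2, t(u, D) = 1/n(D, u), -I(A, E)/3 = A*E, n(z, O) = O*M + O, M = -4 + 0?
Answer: -5833/95224 ≈ -0.061256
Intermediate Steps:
M = -4
n(z, O) = -3*O (n(z, O) = O*(-4) + O = -4*O + O = -3*O)
I(A, E) = -3*A*E
t(u, D) = -1/(3*u) (t(u, D) = 1/(-3*u) = -1/(3*u))
o = 27
((108 + t(I(-2, -3), 6))*o)/(-47612) = ((108 - 1/(3*((-3*(-2)*(-3)))))*27)/(-47612) = ((108 - 1/3/(-18))*27)*(-1/47612) = ((108 - 1/3*(-1/18))*27)*(-1/47612) = ((108 + 1/54)*27)*(-1/47612) = ((5833/54)*27)*(-1/47612) = (5833/2)*(-1/47612) = -5833/95224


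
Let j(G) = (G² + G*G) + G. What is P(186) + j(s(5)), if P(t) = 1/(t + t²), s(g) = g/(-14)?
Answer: -173861/1704318 ≈ -0.10201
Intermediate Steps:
s(g) = -g/14 (s(g) = g*(-1/14) = -g/14)
j(G) = G + 2*G² (j(G) = (G² + G²) + G = 2*G² + G = G + 2*G²)
P(186) + j(s(5)) = 1/(186*(1 + 186)) + (-1/14*5)*(1 + 2*(-1/14*5)) = (1/186)/187 - 5*(1 + 2*(-5/14))/14 = (1/186)*(1/187) - 5*(1 - 5/7)/14 = 1/34782 - 5/14*2/7 = 1/34782 - 5/49 = -173861/1704318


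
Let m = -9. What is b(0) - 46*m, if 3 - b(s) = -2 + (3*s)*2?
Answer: 419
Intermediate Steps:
b(s) = 5 - 6*s (b(s) = 3 - (-2 + (3*s)*2) = 3 - (-2 + 6*s) = 3 + (2 - 6*s) = 5 - 6*s)
b(0) - 46*m = (5 - 6*0) - 46*(-9) = (5 + 0) + 414 = 5 + 414 = 419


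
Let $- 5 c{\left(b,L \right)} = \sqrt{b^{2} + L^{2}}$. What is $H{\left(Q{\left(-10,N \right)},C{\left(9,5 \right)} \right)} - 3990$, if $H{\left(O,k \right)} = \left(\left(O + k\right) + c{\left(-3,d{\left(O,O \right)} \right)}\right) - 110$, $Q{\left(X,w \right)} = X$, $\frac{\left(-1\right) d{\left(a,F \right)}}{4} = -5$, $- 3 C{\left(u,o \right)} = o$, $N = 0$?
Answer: $- \frac{12335}{3} - \frac{\sqrt{409}}{5} \approx -4115.7$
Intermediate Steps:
$C{\left(u,o \right)} = - \frac{o}{3}$
$d{\left(a,F \right)} = 20$ ($d{\left(a,F \right)} = \left(-4\right) \left(-5\right) = 20$)
$c{\left(b,L \right)} = - \frac{\sqrt{L^{2} + b^{2}}}{5}$ ($c{\left(b,L \right)} = - \frac{\sqrt{b^{2} + L^{2}}}{5} = - \frac{\sqrt{L^{2} + b^{2}}}{5}$)
$H{\left(O,k \right)} = -110 + O + k - \frac{\sqrt{409}}{5}$ ($H{\left(O,k \right)} = \left(\left(O + k\right) - \frac{\sqrt{20^{2} + \left(-3\right)^{2}}}{5}\right) - 110 = \left(\left(O + k\right) - \frac{\sqrt{400 + 9}}{5}\right) - 110 = \left(\left(O + k\right) - \frac{\sqrt{409}}{5}\right) - 110 = \left(O + k - \frac{\sqrt{409}}{5}\right) - 110 = -110 + O + k - \frac{\sqrt{409}}{5}$)
$H{\left(Q{\left(-10,N \right)},C{\left(9,5 \right)} \right)} - 3990 = \left(-110 - 10 - \frac{5}{3} - \frac{\sqrt{409}}{5}\right) - 3990 = \left(- \frac{365}{3} - \frac{\sqrt{409}}{5}\right) - 3990 = - \frac{12335}{3} - \frac{\sqrt{409}}{5}$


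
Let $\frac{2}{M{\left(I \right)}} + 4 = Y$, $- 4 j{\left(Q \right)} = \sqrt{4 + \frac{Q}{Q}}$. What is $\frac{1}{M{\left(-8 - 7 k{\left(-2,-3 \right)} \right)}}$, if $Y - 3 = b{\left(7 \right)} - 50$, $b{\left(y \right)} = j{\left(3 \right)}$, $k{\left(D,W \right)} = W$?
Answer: $- \frac{51}{2} - \frac{\sqrt{5}}{8} \approx -25.78$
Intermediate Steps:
$j{\left(Q \right)} = - \frac{\sqrt{5}}{4}$ ($j{\left(Q \right)} = - \frac{\sqrt{4 + \frac{Q}{Q}}}{4} = - \frac{\sqrt{4 + 1}}{4} = - \frac{\sqrt{5}}{4}$)
$b{\left(y \right)} = - \frac{\sqrt{5}}{4}$
$Y = -47 - \frac{\sqrt{5}}{4}$ ($Y = 3 - \left(50 + \frac{\sqrt{5}}{4}\right) = -47 - \frac{\sqrt{5}}{4} \approx -47.559$)
$M{\left(I \right)} = \frac{2}{-51 - \frac{\sqrt{5}}{4}}$ ($M{\left(I \right)} = \frac{2}{-4 - \left(47 + \frac{\sqrt{5}}{4}\right)} = \frac{2}{-51 - \frac{\sqrt{5}}{4}}$)
$\frac{1}{M{\left(-8 - 7 k{\left(-2,-3 \right)} \right)}} = \frac{1}{- \frac{1632}{41611} + \frac{8 \sqrt{5}}{41611}}$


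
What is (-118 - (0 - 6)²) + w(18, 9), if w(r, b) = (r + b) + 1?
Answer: -126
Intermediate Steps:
w(r, b) = 1 + b + r (w(r, b) = (b + r) + 1 = 1 + b + r)
(-118 - (0 - 6)²) + w(18, 9) = (-118 - (0 - 6)²) + (1 + 9 + 18) = (-118 - 1*(-6)²) + 28 = (-118 - 1*36) + 28 = (-118 - 36) + 28 = -154 + 28 = -126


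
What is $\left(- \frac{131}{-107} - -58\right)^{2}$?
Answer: $\frac{40157569}{11449} \approx 3507.5$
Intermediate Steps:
$\left(- \frac{131}{-107} - -58\right)^{2} = \left(\left(-131\right) \left(- \frac{1}{107}\right) + \left(-11 + 69\right)\right)^{2} = \left(\frac{131}{107} + 58\right)^{2} = \left(\frac{6337}{107}\right)^{2} = \frac{40157569}{11449}$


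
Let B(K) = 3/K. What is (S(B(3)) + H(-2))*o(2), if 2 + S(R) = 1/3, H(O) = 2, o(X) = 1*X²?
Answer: 4/3 ≈ 1.3333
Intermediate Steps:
o(X) = X²
S(R) = -5/3 (S(R) = -2 + 1/3 = -2 + ⅓ = -5/3)
(S(B(3)) + H(-2))*o(2) = (-5/3 + 2)*2² = (⅓)*4 = 4/3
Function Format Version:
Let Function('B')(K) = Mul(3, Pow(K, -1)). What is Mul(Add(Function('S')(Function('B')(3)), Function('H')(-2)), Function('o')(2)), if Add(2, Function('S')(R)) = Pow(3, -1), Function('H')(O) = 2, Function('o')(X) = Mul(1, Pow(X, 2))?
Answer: Rational(4, 3) ≈ 1.3333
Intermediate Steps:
Function('o')(X) = Pow(X, 2)
Function('S')(R) = Rational(-5, 3) (Function('S')(R) = Add(-2, Pow(3, -1)) = Add(-2, Rational(1, 3)) = Rational(-5, 3))
Mul(Add(Function('S')(Function('B')(3)), Function('H')(-2)), Function('o')(2)) = Mul(Add(Rational(-5, 3), 2), Pow(2, 2)) = Mul(Rational(1, 3), 4) = Rational(4, 3)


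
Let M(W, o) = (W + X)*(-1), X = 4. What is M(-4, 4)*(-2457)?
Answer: 0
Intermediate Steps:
M(W, o) = -4 - W (M(W, o) = (W + 4)*(-1) = (4 + W)*(-1) = -4 - W)
M(-4, 4)*(-2457) = (-4 - 1*(-4))*(-2457) = (-4 + 4)*(-2457) = 0*(-2457) = 0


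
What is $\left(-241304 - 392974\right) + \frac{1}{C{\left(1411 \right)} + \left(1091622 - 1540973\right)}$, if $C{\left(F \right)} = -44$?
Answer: $- \frac{285041361811}{449395} \approx -6.3428 \cdot 10^{5}$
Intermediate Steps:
$\left(-241304 - 392974\right) + \frac{1}{C{\left(1411 \right)} + \left(1091622 - 1540973\right)} = \left(-241304 - 392974\right) + \frac{1}{-44 + \left(1091622 - 1540973\right)} = -634278 + \frac{1}{-44 - 449351} = -634278 + \frac{1}{-449395} = -634278 - \frac{1}{449395} = - \frac{285041361811}{449395}$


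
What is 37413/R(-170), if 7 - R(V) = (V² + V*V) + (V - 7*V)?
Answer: -37413/58813 ≈ -0.63614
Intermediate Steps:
R(V) = 7 - 2*V² + 6*V (R(V) = 7 - ((V² + V*V) + (V - 7*V)) = 7 - ((V² + V²) - 6*V) = 7 - (2*V² - 6*V) = 7 - (-6*V + 2*V²) = 7 + (-2*V² + 6*V) = 7 - 2*V² + 6*V)
37413/R(-170) = 37413/(7 - 2*(-170)² + 6*(-170)) = 37413/(7 - 2*28900 - 1020) = 37413/(7 - 57800 - 1020) = 37413/(-58813) = 37413*(-1/58813) = -37413/58813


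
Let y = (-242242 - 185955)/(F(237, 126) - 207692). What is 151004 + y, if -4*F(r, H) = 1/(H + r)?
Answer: 6505530650312/43081255 ≈ 1.5101e+5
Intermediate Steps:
F(r, H) = -1/(4*(H + r))
y = 88820292/43081255 (y = (-242242 - 185955)/(-1/(4*126 + 4*237) - 207692) = -428197/(-1/(504 + 948) - 207692) = -428197/(-1/1452 - 207692) = -428197/(-301568785/1452) = -428197*(-1452/301568785) = 88820292/43081255 ≈ 2.0617)
151004 + y = 151004 + 88820292/43081255 = 6505530650312/43081255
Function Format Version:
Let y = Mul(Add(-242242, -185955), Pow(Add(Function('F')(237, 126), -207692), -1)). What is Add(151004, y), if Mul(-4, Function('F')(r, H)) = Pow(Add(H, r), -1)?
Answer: Rational(6505530650312, 43081255) ≈ 1.5101e+5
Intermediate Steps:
Function('F')(r, H) = Mul(Rational(-1, 4), Pow(Add(H, r), -1))
y = Rational(88820292, 43081255) (y = Mul(Add(-242242, -185955), Pow(Add(Mul(-1, Pow(Add(Mul(4, 126), Mul(4, 237)), -1)), -207692), -1)) = Mul(-428197, Pow(Add(Mul(-1, Pow(Add(504, 948), -1)), -207692), -1)) = Mul(-428197, Pow(Add(Mul(-1, Pow(1452, -1)), -207692), -1)) = Mul(-428197, Pow(Add(Mul(-1, Rational(1, 1452)), -207692), -1)) = Mul(-428197, Pow(Add(Rational(-1, 1452), -207692), -1)) = Mul(-428197, Pow(Rational(-301568785, 1452), -1)) = Mul(-428197, Rational(-1452, 301568785)) = Rational(88820292, 43081255) ≈ 2.0617)
Add(151004, y) = Add(151004, Rational(88820292, 43081255)) = Rational(6505530650312, 43081255)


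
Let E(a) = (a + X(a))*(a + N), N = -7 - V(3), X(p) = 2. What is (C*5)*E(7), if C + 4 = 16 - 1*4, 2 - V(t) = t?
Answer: 360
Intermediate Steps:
V(t) = 2 - t
C = 8 (C = -4 + (16 - 1*4) = -4 + (16 - 4) = -4 + 12 = 8)
N = -6 (N = -7 - (2 - 1*3) = -7 - (2 - 3) = -7 - 1*(-1) = -7 + 1 = -6)
E(a) = (-6 + a)*(2 + a) (E(a) = (a + 2)*(a - 6) = (2 + a)*(-6 + a) = (-6 + a)*(2 + a))
(C*5)*E(7) = (8*5)*(-12 + 7² - 4*7) = 40*(-12 + 49 - 28) = 40*9 = 360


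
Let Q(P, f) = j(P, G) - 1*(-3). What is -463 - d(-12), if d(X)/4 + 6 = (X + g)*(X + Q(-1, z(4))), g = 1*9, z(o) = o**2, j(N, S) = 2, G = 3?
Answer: -523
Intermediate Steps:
Q(P, f) = 5 (Q(P, f) = 2 - 1*(-3) = 2 + 3 = 5)
g = 9
d(X) = -24 + 4*(5 + X)*(9 + X) (d(X) = -24 + 4*((X + 9)*(X + 5)) = -24 + 4*((9 + X)*(5 + X)) = -24 + 4*((5 + X)*(9 + X)) = -24 + 4*(5 + X)*(9 + X))
-463 - d(-12) = -463 - (156 + 4*(-12)**2 + 56*(-12)) = -463 - (156 + 4*144 - 672) = -463 - (156 + 576 - 672) = -463 - 1*60 = -463 - 60 = -523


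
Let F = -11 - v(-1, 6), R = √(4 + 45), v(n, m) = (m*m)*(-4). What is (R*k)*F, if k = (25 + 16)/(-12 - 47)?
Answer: -38171/59 ≈ -646.97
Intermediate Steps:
v(n, m) = -4*m² (v(n, m) = m²*(-4) = -4*m²)
R = 7 (R = √49 = 7)
k = -41/59 (k = 41/(-59) = 41*(-1/59) = -41/59 ≈ -0.69491)
F = 133 (F = -11 - (-4)*6² = -11 - (-4)*36 = -11 - 1*(-144) = -11 + 144 = 133)
(R*k)*F = (7*(-41/59))*133 = -287/59*133 = -38171/59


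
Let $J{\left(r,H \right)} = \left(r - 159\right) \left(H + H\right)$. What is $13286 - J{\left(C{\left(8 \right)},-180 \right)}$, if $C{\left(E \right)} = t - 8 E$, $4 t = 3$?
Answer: $-66724$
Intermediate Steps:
$t = \frac{3}{4}$ ($t = \frac{1}{4} \cdot 3 = \frac{3}{4} \approx 0.75$)
$C{\left(E \right)} = \frac{3}{4} - 8 E$
$J{\left(r,H \right)} = 2 H \left(-159 + r\right)$ ($J{\left(r,H \right)} = \left(-159 + r\right) 2 H = 2 H \left(-159 + r\right)$)
$13286 - J{\left(C{\left(8 \right)},-180 \right)} = 13286 - 2 \left(-180\right) \left(-159 + \left(\frac{3}{4} - 64\right)\right) = 13286 - 2 \left(-180\right) \left(-159 - \frac{253}{4}\right) = 13286 - 2 \left(-180\right) \left(- \frac{889}{4}\right) = 13286 - 80010 = -66724$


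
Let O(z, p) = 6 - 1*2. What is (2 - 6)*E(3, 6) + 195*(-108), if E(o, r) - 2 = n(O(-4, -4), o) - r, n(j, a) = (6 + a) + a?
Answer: -21092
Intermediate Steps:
O(z, p) = 4 (O(z, p) = 6 - 2 = 4)
n(j, a) = 6 + 2*a
E(o, r) = 8 - r + 2*o (E(o, r) = 2 + ((6 + 2*o) - r) = 2 + (6 - r + 2*o) = 8 - r + 2*o)
(2 - 6)*E(3, 6) + 195*(-108) = (2 - 6)*(8 - 1*6 + 2*3) + 195*(-108) = -4*(8 - 6 + 6) - 21060 = -4*8 - 21060 = -32 - 21060 = -21092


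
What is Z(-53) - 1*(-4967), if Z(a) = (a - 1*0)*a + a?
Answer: 7723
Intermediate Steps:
Z(a) = a + a² (Z(a) = (a + 0)*a + a = a*a + a = a² + a = a + a²)
Z(-53) - 1*(-4967) = -53*(1 - 53) - 1*(-4967) = -53*(-52) + 4967 = 2756 + 4967 = 7723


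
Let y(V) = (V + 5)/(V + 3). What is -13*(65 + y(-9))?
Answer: -2561/3 ≈ -853.67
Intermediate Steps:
y(V) = (5 + V)/(3 + V)
-13*(65 + y(-9)) = -13*(65 + (5 - 9)/(3 - 9)) = -13*(65 - 4/(-6)) = -13*(65 - ⅙*(-4)) = -13*(65 + ⅔) = -13*197/3 = -2561/3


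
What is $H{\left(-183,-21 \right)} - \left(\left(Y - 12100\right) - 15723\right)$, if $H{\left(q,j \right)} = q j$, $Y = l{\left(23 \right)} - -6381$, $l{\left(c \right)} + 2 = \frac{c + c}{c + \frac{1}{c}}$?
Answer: $\frac{6700526}{265} \approx 25285.0$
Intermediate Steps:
$l{\left(c \right)} = -2 + \frac{2 c}{c + \frac{1}{c}}$ ($l{\left(c \right)} = -2 + \frac{c + c}{c + \frac{1}{c}} = -2 + \frac{2 c}{c + \frac{1}{c}}$)
$Y = \frac{1690964}{265}$ ($Y = - \frac{2}{1 + 23^{2}} - -6381 = - \frac{2}{1 + 529} + 6381 = - \frac{2}{530} + 6381 = \left(-2\right) \frac{1}{530} + 6381 = - \frac{1}{265} + 6381 = \frac{1690964}{265} \approx 6381.0$)
$H{\left(q,j \right)} = j q$
$H{\left(-183,-21 \right)} - \left(\left(Y - 12100\right) - 15723\right) = \left(-21\right) \left(-183\right) - \left(\left(\frac{1690964}{265} - 12100\right) - 15723\right) = 3843 - \left(- \frac{1515536}{265} - 15723\right) = 3843 - - \frac{5682131}{265} = 3843 + \frac{5682131}{265} = \frac{6700526}{265}$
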